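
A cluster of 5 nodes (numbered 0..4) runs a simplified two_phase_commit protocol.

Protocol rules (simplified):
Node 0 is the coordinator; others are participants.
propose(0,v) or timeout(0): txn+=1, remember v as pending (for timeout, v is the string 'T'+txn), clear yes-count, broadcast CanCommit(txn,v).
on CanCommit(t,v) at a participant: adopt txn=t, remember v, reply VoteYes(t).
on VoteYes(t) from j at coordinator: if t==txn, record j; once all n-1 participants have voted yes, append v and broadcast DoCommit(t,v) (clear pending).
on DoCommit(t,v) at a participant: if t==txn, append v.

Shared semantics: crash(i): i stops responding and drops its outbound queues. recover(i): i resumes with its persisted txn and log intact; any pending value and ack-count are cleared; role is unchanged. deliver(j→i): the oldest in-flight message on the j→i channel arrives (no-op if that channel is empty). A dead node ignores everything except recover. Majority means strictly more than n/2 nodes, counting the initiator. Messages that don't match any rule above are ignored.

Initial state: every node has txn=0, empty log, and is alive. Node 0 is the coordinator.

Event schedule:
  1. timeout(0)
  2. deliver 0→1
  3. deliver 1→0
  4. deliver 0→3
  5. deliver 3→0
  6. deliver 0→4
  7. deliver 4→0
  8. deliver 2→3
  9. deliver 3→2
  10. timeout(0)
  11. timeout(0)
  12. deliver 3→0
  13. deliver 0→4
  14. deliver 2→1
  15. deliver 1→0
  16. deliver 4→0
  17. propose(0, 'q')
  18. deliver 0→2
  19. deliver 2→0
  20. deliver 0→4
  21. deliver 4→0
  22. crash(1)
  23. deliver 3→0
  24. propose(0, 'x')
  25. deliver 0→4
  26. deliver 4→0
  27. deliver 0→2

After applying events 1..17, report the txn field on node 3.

step 1 timeout(0): 0={coor,t=1,log=-}
step 2 deliver 0→1: 1={part,t=1,log=-}
step 3 deliver 1→0: —
step 4 deliver 0→3: 3={part,t=1,log=-}
step 5 deliver 3→0: —
step 6 deliver 0→4: 4={part,t=1,log=-}
step 7 deliver 4→0: —
step 8 deliver 2→3: —
step 9 deliver 3→2: —
step 10 timeout(0): 0={coor,t=2,log=-}
step 11 timeout(0): 0={coor,t=3,log=-}
step 12 deliver 3→0: —
step 13 deliver 0→4: 4={part,t=2,log=-}
step 14 deliver 2→1: —
step 15 deliver 1→0: —
step 16 deliver 4→0: —
step 17 propose(0,'q'): 0={coor,t=4,log=-}

1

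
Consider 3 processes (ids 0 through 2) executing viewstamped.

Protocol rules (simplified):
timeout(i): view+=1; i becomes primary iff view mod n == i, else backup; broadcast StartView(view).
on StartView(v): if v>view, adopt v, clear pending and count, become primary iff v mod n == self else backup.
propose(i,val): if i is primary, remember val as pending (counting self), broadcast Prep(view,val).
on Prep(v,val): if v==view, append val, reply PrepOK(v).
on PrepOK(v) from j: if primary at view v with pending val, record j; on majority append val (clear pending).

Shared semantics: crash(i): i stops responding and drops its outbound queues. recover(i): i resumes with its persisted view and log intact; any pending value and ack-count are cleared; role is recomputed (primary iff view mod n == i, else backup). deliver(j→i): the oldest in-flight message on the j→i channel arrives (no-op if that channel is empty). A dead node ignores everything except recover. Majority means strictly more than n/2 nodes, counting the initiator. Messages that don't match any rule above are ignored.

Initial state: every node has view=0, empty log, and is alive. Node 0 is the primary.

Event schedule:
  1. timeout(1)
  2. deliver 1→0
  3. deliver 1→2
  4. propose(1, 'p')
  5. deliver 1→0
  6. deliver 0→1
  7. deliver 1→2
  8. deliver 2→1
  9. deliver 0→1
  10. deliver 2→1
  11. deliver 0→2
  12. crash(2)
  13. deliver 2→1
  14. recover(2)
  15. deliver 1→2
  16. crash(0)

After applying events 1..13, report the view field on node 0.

1

e1 timeout(1): 1[prim,v=1,-]
e2 deliver 1→0: 0[back,v=1,-]
e3 deliver 1→2: 2[back,v=1,-]
e4 propose(1,'p'): ·
e5 deliver 1→0: 0[back,v=1,p]
e6 deliver 0→1: 1[prim,v=1,p]
e7 deliver 1→2: 2[back,v=1,p]
e8 deliver 2→1: ·
e9 deliver 0→1: ·
e10 deliver 2→1: ·
e11 deliver 0→2: ·
e12 crash(2): 2[✗back,v=1,p]
e13 deliver 2→1: ·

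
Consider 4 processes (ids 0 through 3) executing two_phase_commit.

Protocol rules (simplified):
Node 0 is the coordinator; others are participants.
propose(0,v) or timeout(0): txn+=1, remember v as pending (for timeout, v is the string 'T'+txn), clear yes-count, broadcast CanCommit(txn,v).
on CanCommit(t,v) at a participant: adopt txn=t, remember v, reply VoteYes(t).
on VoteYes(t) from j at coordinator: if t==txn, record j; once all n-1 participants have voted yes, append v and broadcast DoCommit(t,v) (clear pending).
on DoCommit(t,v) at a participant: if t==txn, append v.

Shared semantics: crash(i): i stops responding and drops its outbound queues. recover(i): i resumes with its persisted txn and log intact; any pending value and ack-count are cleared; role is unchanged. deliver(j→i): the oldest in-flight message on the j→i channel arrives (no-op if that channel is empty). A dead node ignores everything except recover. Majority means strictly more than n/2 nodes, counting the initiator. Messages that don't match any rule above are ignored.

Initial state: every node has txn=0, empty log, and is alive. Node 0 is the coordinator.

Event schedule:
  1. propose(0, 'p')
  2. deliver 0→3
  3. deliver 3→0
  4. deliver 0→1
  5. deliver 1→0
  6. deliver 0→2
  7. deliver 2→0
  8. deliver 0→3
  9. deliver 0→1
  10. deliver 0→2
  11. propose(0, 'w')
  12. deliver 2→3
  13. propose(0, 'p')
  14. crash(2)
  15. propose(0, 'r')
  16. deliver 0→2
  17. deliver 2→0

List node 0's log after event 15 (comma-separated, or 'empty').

p

1. propose(0,'p'):  <0:coor t1 ->
2. deliver 0→3:  <3:part t1 ->
3. deliver 3→0:  nop
4. deliver 0→1:  <1:part t1 ->
5. deliver 1→0:  nop
6. deliver 0→2:  <2:part t1 ->
7. deliver 2→0:  <0:coor t1 p>
8. deliver 0→3:  <3:part t1 p>
9. deliver 0→1:  <1:part t1 p>
10. deliver 0→2:  <2:part t1 p>
11. propose(0,'w'):  <0:coor t2 p>
12. deliver 2→3:  nop
13. propose(0,'p'):  <0:coor t3 p>
14. crash(2):  <2:✗part t1 p>
15. propose(0,'r'):  <0:coor t4 p>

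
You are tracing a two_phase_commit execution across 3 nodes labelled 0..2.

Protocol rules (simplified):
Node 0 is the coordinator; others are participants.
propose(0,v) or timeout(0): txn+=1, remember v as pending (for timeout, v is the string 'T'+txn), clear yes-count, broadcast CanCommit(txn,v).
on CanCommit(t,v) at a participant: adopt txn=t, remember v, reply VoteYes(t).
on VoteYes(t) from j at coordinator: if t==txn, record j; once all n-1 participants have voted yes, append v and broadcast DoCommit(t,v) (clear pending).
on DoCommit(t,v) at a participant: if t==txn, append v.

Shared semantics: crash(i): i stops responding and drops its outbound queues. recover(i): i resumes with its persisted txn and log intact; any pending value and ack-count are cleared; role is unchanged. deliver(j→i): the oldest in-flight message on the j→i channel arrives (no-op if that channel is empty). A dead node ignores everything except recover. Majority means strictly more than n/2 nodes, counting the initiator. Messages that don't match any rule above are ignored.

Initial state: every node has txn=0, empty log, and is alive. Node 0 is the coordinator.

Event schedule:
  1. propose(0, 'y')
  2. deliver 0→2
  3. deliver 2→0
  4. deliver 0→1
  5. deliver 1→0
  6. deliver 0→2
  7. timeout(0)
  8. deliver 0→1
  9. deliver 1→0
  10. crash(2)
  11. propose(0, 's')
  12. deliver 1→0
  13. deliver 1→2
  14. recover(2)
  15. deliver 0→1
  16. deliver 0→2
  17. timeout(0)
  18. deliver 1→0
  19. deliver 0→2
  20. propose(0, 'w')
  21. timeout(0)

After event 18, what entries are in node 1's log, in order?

y

step 1 propose(0,'y'): 0={coor,t=1,log=-}
step 2 deliver 0→2: 2={part,t=1,log=-}
step 3 deliver 2→0: —
step 4 deliver 0→1: 1={part,t=1,log=-}
step 5 deliver 1→0: 0={coor,t=1,log=y}
step 6 deliver 0→2: 2={part,t=1,log=y}
step 7 timeout(0): 0={coor,t=2,log=y}
step 8 deliver 0→1: 1={part,t=1,log=y}
step 9 deliver 1→0: —
step 10 crash(2): 2={✗part,t=1,log=y}
step 11 propose(0,'s'): 0={coor,t=3,log=y}
step 12 deliver 1→0: —
step 13 deliver 1→2: —
step 14 recover(2): 2={part,t=1,log=y}
step 15 deliver 0→1: 1={part,t=2,log=y}
step 16 deliver 0→2: 2={part,t=2,log=y}
step 17 timeout(0): 0={coor,t=4,log=y}
step 18 deliver 1→0: —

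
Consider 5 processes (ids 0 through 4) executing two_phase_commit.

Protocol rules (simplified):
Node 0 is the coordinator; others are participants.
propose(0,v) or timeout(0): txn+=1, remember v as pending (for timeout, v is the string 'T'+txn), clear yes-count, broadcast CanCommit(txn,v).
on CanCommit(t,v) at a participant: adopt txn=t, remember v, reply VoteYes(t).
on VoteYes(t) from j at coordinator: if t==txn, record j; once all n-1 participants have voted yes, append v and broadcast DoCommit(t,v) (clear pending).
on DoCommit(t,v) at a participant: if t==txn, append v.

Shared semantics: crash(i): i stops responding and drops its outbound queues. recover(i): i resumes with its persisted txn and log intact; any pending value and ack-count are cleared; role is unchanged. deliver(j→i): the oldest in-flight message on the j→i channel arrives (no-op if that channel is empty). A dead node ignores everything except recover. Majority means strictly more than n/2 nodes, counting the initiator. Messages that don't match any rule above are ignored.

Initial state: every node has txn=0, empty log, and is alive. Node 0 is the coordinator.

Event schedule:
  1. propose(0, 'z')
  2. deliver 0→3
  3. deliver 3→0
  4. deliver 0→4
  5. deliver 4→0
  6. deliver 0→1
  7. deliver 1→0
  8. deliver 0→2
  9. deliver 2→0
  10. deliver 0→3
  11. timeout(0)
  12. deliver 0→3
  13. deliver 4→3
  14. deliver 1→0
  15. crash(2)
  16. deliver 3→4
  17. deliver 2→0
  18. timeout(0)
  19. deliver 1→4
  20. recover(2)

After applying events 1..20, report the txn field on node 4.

step 1 propose(0,'z'): 0={coor,t=1,log=-}
step 2 deliver 0→3: 3={part,t=1,log=-}
step 3 deliver 3→0: —
step 4 deliver 0→4: 4={part,t=1,log=-}
step 5 deliver 4→0: —
step 6 deliver 0→1: 1={part,t=1,log=-}
step 7 deliver 1→0: —
step 8 deliver 0→2: 2={part,t=1,log=-}
step 9 deliver 2→0: 0={coor,t=1,log=z}
step 10 deliver 0→3: 3={part,t=1,log=z}
step 11 timeout(0): 0={coor,t=2,log=z}
step 12 deliver 0→3: 3={part,t=2,log=z}
step 13 deliver 4→3: —
step 14 deliver 1→0: —
step 15 crash(2): 2={✗part,t=1,log=-}
step 16 deliver 3→4: —
step 17 deliver 2→0: —
step 18 timeout(0): 0={coor,t=3,log=z}
step 19 deliver 1→4: —
step 20 recover(2): 2={part,t=1,log=-}

1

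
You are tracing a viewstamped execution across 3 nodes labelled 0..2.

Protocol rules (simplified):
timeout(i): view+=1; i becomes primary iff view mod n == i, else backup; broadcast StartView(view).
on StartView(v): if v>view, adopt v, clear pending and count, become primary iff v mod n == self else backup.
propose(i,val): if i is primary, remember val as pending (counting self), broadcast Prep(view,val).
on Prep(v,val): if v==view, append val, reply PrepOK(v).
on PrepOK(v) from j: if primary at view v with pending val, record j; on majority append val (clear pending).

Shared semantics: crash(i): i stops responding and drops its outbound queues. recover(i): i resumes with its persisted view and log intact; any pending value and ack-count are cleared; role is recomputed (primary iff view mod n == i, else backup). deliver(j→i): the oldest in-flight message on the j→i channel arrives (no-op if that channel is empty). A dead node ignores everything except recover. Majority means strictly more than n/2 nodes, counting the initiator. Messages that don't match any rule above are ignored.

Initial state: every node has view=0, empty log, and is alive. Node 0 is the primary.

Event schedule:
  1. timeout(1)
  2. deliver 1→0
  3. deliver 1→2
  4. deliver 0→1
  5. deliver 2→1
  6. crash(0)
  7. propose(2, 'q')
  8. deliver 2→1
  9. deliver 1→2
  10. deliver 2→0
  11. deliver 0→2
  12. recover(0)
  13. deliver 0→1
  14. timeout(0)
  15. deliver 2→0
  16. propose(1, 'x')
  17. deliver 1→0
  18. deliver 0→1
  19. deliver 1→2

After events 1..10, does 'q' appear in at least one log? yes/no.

1. timeout(1):  <1:prim v1 ->
2. deliver 1→0:  <0:back v1 ->
3. deliver 1→2:  <2:back v1 ->
4. deliver 0→1:  nop
5. deliver 2→1:  nop
6. crash(0):  <0:✗back v1 ->
7. propose(2,'q'):  nop
8. deliver 2→1:  nop
9. deliver 1→2:  nop
10. deliver 2→0:  nop

no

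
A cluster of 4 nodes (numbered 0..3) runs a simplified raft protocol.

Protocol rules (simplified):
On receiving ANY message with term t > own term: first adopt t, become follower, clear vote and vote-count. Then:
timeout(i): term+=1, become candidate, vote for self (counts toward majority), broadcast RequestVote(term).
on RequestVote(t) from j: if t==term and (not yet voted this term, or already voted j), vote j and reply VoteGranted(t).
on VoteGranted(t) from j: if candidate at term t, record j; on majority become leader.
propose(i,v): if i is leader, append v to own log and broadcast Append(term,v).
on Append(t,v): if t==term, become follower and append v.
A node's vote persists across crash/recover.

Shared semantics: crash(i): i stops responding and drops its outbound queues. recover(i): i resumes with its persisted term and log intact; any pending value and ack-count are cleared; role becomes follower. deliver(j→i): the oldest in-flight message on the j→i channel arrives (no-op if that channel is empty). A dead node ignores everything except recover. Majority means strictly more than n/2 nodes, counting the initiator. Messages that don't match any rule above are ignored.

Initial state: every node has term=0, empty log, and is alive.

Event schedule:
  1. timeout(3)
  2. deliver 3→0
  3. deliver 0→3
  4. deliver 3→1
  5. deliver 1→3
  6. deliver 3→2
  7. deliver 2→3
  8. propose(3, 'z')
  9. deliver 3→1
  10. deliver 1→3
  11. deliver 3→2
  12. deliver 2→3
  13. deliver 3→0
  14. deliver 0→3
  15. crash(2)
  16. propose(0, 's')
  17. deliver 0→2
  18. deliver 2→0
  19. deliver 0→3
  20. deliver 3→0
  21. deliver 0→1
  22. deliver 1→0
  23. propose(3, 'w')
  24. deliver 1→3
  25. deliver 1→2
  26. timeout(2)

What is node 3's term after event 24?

1

1. timeout(3):  <3:cand t1 ->
2. deliver 3→0:  <0:foll t1 ->
3. deliver 0→3:  nop
4. deliver 3→1:  <1:foll t1 ->
5. deliver 1→3:  <3:lead t1 ->
6. deliver 3→2:  <2:foll t1 ->
7. deliver 2→3:  nop
8. propose(3,'z'):  <3:lead t1 z>
9. deliver 3→1:  <1:foll t1 z>
10. deliver 1→3:  nop
11. deliver 3→2:  <2:foll t1 z>
12. deliver 2→3:  nop
13. deliver 3→0:  <0:foll t1 z>
14. deliver 0→3:  nop
15. crash(2):  <2:✗foll t1 z>
16. propose(0,'s'):  nop
17. deliver 0→2:  nop
18. deliver 2→0:  nop
19. deliver 0→3:  nop
20. deliver 3→0:  nop
21. deliver 0→1:  nop
22. deliver 1→0:  nop
23. propose(3,'w'):  <3:lead t1 z,w>
24. deliver 1→3:  nop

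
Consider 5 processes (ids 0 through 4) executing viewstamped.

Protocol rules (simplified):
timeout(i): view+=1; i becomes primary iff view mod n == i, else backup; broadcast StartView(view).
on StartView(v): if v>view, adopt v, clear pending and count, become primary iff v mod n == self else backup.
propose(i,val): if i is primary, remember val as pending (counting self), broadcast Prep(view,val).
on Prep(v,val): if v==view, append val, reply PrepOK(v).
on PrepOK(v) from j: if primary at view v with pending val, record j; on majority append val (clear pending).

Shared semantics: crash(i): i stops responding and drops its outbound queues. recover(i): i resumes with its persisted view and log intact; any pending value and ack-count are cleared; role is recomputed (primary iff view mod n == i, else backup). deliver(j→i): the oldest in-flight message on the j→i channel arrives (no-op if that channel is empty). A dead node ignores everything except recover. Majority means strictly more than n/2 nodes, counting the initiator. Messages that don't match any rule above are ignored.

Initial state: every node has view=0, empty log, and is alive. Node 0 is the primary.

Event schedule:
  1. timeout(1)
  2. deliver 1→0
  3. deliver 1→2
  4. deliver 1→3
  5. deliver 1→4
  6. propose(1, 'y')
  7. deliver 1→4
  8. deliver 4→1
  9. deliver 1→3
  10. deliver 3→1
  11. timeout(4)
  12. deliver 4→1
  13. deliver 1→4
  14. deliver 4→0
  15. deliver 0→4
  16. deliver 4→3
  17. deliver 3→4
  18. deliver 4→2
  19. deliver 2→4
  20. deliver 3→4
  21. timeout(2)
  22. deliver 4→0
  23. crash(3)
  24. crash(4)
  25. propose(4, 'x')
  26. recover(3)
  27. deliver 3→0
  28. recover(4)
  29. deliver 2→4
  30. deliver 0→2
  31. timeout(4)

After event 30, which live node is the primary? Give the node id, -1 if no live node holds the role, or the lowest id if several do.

-1

1. timeout(1):  <1:prim v1 ->
2. deliver 1→0:  <0:back v1 ->
3. deliver 1→2:  <2:back v1 ->
4. deliver 1→3:  <3:back v1 ->
5. deliver 1→4:  <4:back v1 ->
6. propose(1,'y'):  nop
7. deliver 1→4:  <4:back v1 y>
8. deliver 4→1:  nop
9. deliver 1→3:  <3:back v1 y>
10. deliver 3→1:  <1:prim v1 y>
11. timeout(4):  <4:back v2 y>
12. deliver 4→1:  <1:back v2 y>
13. deliver 1→4:  nop
14. deliver 4→0:  <0:back v2 ->
15. deliver 0→4:  nop
16. deliver 4→3:  <3:back v2 y>
17. deliver 3→4:  nop
18. deliver 4→2:  <2:prim v2 ->
19. deliver 2→4:  nop
20. deliver 3→4:  nop
21. timeout(2):  <2:back v3 ->
22. deliver 4→0:  nop
23. crash(3):  <3:✗back v2 y>
24. crash(4):  <4:✗back v2 y>
25. propose(4,'x'):  nop
26. recover(3):  <3:back v2 y>
27. deliver 3→0:  nop
28. recover(4):  <4:back v2 y>
29. deliver 2→4:  <4:back v3 y>
30. deliver 0→2:  nop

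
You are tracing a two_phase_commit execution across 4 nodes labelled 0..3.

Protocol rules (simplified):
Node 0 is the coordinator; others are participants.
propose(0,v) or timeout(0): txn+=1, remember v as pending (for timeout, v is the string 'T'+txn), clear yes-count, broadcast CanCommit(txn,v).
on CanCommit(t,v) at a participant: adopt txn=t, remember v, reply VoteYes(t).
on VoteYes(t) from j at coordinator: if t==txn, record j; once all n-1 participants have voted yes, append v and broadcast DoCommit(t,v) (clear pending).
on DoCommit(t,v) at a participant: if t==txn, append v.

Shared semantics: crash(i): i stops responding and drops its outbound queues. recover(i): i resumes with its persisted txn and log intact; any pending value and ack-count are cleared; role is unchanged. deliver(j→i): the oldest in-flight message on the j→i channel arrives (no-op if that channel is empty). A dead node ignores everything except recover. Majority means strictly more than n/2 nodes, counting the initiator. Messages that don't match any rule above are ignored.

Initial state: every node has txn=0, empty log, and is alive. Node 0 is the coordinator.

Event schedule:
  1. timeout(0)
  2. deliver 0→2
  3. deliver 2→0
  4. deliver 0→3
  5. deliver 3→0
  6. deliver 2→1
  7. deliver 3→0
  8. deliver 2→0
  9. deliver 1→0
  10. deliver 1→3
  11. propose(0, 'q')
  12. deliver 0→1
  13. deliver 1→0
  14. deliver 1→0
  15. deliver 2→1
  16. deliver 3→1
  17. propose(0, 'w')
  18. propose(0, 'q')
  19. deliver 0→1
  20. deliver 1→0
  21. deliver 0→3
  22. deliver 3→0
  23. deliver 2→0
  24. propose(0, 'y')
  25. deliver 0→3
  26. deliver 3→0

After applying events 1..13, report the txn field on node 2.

[1] timeout(0) → N0(coor t1 [-])
[2] deliver 0→2 → N2(part t1 [-])
[3] deliver 2→0 → ∅
[4] deliver 0→3 → N3(part t1 [-])
[5] deliver 3→0 → ∅
[6] deliver 2→1 → ∅
[7] deliver 3→0 → ∅
[8] deliver 2→0 → ∅
[9] deliver 1→0 → ∅
[10] deliver 1→3 → ∅
[11] propose(0,'q') → N0(coor t2 [-])
[12] deliver 0→1 → N1(part t1 [-])
[13] deliver 1→0 → ∅

1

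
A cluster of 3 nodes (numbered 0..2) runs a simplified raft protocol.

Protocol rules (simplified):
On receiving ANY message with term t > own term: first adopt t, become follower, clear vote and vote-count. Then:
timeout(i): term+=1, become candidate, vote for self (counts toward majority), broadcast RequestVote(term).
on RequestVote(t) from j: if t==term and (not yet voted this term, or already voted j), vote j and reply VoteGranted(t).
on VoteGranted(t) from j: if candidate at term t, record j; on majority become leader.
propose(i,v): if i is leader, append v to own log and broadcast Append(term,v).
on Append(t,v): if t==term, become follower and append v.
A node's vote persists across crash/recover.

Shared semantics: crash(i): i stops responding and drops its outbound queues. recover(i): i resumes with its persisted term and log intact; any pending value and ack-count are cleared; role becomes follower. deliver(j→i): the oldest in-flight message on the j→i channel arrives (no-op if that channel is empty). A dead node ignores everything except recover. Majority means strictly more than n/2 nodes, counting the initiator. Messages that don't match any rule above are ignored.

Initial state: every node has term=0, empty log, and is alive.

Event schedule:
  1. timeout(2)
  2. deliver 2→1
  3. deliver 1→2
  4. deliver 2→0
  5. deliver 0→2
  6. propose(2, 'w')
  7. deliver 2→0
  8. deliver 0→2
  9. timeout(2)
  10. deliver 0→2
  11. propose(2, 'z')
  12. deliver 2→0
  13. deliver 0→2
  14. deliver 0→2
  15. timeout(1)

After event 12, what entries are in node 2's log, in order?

w

after 1 — timeout(2): n2:cand/t1/[-]
after 2 — deliver 2→1: n1:foll/t1/[-]
after 3 — deliver 1→2: n2:lead/t1/[-]
after 4 — deliver 2→0: n0:foll/t1/[-]
after 5 — deliver 0→2: ·
after 6 — propose(2,'w'): n2:lead/t1/[w]
after 7 — deliver 2→0: n0:foll/t1/[w]
after 8 — deliver 0→2: ·
after 9 — timeout(2): n2:cand/t2/[w]
after 10 — deliver 0→2: ·
after 11 — propose(2,'z'): ·
after 12 — deliver 2→0: n0:foll/t2/[w]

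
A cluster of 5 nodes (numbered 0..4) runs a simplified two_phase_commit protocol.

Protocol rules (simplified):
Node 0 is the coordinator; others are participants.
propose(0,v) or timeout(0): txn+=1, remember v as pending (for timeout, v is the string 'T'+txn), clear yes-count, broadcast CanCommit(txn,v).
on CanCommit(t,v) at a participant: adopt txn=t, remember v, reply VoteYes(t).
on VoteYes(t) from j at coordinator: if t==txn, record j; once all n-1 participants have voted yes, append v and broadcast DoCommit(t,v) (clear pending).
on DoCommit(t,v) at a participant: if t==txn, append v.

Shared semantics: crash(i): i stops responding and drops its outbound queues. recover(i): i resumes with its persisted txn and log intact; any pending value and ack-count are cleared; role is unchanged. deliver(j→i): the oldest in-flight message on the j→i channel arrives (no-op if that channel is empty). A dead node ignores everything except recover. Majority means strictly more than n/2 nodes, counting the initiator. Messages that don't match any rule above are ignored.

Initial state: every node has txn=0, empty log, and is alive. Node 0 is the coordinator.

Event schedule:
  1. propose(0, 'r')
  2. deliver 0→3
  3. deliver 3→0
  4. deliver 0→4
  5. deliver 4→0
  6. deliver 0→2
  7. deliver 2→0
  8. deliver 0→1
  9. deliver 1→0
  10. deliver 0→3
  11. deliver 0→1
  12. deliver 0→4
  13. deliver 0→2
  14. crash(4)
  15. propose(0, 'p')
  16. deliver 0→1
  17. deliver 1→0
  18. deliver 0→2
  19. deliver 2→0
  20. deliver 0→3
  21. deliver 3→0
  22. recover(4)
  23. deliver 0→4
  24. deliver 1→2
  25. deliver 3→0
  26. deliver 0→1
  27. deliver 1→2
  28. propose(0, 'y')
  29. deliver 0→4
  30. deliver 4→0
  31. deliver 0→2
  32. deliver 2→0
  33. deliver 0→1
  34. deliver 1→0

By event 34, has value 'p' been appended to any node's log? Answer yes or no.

step 1 propose(0,'r'): 0={coor,t=1,log=-}
step 2 deliver 0→3: 3={part,t=1,log=-}
step 3 deliver 3→0: —
step 4 deliver 0→4: 4={part,t=1,log=-}
step 5 deliver 4→0: —
step 6 deliver 0→2: 2={part,t=1,log=-}
step 7 deliver 2→0: —
step 8 deliver 0→1: 1={part,t=1,log=-}
step 9 deliver 1→0: 0={coor,t=1,log=r}
step 10 deliver 0→3: 3={part,t=1,log=r}
step 11 deliver 0→1: 1={part,t=1,log=r}
step 12 deliver 0→4: 4={part,t=1,log=r}
step 13 deliver 0→2: 2={part,t=1,log=r}
step 14 crash(4): 4={✗part,t=1,log=r}
step 15 propose(0,'p'): 0={coor,t=2,log=r}
step 16 deliver 0→1: 1={part,t=2,log=r}
step 17 deliver 1→0: —
step 18 deliver 0→2: 2={part,t=2,log=r}
step 19 deliver 2→0: —
step 20 deliver 0→3: 3={part,t=2,log=r}
step 21 deliver 3→0: —
step 22 recover(4): 4={part,t=1,log=r}
step 23 deliver 0→4: 4={part,t=2,log=r}
step 24 deliver 1→2: —
step 25 deliver 3→0: —
step 26 deliver 0→1: —
step 27 deliver 1→2: —
step 28 propose(0,'y'): 0={coor,t=3,log=r}
step 29 deliver 0→4: 4={part,t=3,log=r}
step 30 deliver 4→0: —
step 31 deliver 0→2: 2={part,t=3,log=r}
step 32 deliver 2→0: —
step 33 deliver 0→1: 1={part,t=3,log=r}
step 34 deliver 1→0: —

no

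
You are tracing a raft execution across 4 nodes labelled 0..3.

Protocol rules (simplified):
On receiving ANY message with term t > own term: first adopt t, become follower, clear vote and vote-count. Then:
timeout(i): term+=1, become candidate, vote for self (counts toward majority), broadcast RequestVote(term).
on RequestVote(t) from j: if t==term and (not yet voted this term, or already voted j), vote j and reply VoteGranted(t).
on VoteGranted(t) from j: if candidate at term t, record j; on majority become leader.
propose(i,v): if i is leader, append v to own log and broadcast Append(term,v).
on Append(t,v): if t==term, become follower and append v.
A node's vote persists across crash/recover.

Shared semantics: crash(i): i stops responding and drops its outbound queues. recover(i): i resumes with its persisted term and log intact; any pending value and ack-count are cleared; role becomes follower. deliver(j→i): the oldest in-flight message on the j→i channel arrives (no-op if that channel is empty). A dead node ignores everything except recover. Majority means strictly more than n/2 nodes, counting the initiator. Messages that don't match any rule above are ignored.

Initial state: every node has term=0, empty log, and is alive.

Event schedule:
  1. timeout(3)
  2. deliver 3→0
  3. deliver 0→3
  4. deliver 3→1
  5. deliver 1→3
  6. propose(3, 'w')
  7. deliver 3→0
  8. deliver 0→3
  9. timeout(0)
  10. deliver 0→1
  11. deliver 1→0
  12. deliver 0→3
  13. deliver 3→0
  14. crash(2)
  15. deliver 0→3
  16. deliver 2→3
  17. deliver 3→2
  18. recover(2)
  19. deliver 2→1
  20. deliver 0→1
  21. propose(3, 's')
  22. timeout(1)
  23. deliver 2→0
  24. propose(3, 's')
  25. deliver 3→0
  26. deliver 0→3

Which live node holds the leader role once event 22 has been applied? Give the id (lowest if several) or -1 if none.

1. timeout(3):  <3:cand t1 ->
2. deliver 3→0:  <0:foll t1 ->
3. deliver 0→3:  nop
4. deliver 3→1:  <1:foll t1 ->
5. deliver 1→3:  <3:lead t1 ->
6. propose(3,'w'):  <3:lead t1 w>
7. deliver 3→0:  <0:foll t1 w>
8. deliver 0→3:  nop
9. timeout(0):  <0:cand t2 w>
10. deliver 0→1:  <1:foll t2 ->
11. deliver 1→0:  nop
12. deliver 0→3:  <3:foll t2 w>
13. deliver 3→0:  <0:lead t2 w>
14. crash(2):  <2:✗foll t0 ->
15. deliver 0→3:  nop
16. deliver 2→3:  nop
17. deliver 3→2:  nop
18. recover(2):  <2:foll t0 ->
19. deliver 2→1:  nop
20. deliver 0→1:  nop
21. propose(3,'s'):  nop
22. timeout(1):  <1:cand t3 ->

0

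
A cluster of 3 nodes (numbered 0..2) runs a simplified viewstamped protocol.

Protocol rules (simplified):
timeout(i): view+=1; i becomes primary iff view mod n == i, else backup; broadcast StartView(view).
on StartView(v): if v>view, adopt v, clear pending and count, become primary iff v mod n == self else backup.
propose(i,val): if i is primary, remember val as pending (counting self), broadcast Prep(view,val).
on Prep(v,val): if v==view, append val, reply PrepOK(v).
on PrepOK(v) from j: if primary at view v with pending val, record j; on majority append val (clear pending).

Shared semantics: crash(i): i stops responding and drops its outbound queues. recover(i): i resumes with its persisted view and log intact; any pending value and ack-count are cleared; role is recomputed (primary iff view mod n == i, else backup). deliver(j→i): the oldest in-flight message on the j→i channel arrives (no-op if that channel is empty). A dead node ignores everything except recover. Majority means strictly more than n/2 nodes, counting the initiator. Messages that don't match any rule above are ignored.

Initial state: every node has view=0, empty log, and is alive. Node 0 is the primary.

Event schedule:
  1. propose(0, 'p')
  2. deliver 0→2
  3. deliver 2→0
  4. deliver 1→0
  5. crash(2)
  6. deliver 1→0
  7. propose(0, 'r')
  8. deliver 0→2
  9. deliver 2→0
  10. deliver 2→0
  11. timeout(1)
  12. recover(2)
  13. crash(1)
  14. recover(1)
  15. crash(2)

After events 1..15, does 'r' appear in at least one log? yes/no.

after 1 — propose(0,'p'): ·
after 2 — deliver 0→2: n2:back/v0/[p]
after 3 — deliver 2→0: n0:prim/v0/[p]
after 4 — deliver 1→0: ·
after 5 — crash(2): n2:✗back/v0/[p]
after 6 — deliver 1→0: ·
after 7 — propose(0,'r'): ·
after 8 — deliver 0→2: ·
after 9 — deliver 2→0: ·
after 10 — deliver 2→0: ·
after 11 — timeout(1): n1:prim/v1/[-]
after 12 — recover(2): n2:back/v0/[p]
after 13 — crash(1): n1:✗prim/v1/[-]
after 14 — recover(1): n1:prim/v1/[-]
after 15 — crash(2): n2:✗back/v0/[p]

no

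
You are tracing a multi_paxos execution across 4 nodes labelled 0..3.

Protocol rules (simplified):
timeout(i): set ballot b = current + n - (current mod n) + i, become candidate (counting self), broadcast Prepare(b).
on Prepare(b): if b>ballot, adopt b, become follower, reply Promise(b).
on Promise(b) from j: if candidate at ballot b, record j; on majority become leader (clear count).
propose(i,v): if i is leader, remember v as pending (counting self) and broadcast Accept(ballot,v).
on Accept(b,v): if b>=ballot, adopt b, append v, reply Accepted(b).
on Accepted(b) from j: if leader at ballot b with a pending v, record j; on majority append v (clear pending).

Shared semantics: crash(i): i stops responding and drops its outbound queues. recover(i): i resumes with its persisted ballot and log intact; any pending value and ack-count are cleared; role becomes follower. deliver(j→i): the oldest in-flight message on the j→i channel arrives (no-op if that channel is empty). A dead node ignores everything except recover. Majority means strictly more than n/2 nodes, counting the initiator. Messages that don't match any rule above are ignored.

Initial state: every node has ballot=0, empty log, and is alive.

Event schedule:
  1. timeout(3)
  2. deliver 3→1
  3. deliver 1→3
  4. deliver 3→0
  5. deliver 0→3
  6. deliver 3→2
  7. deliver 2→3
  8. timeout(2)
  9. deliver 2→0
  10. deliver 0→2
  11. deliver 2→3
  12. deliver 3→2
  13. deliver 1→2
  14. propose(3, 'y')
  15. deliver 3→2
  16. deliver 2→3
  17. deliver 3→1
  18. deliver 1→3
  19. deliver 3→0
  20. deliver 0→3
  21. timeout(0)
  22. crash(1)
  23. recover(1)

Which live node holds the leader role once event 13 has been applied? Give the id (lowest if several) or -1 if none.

2

1. timeout(3):  <3:cand b7 ->
2. deliver 3→1:  <1:foll b7 ->
3. deliver 1→3:  nop
4. deliver 3→0:  <0:foll b7 ->
5. deliver 0→3:  <3:lead b7 ->
6. deliver 3→2:  <2:foll b7 ->
7. deliver 2→3:  nop
8. timeout(2):  <2:cand b10 ->
9. deliver 2→0:  <0:foll b10 ->
10. deliver 0→2:  nop
11. deliver 2→3:  <3:foll b10 ->
12. deliver 3→2:  <2:lead b10 ->
13. deliver 1→2:  nop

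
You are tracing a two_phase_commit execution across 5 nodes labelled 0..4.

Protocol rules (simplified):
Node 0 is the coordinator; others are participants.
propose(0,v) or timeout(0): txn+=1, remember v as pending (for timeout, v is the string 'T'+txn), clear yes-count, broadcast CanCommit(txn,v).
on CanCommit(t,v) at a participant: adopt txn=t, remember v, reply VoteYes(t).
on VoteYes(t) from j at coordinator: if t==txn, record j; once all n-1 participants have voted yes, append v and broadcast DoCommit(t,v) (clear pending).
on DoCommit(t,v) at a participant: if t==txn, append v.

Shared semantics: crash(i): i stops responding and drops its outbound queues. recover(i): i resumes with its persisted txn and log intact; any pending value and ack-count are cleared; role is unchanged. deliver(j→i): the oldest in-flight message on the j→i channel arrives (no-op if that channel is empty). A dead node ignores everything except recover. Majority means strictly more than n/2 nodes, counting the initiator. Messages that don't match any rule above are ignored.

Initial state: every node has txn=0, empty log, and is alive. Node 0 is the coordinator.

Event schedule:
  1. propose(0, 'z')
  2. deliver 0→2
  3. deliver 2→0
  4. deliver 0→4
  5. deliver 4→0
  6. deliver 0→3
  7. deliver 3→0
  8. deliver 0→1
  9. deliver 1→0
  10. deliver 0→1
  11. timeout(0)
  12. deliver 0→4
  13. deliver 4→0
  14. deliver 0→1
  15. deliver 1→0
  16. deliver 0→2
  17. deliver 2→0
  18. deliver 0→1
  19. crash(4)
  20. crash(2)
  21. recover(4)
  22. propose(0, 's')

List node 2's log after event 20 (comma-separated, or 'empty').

z

after 1 — propose(0,'z'): n0:coor/t1/[-]
after 2 — deliver 0→2: n2:part/t1/[-]
after 3 — deliver 2→0: ·
after 4 — deliver 0→4: n4:part/t1/[-]
after 5 — deliver 4→0: ·
after 6 — deliver 0→3: n3:part/t1/[-]
after 7 — deliver 3→0: ·
after 8 — deliver 0→1: n1:part/t1/[-]
after 9 — deliver 1→0: n0:coor/t1/[z]
after 10 — deliver 0→1: n1:part/t1/[z]
after 11 — timeout(0): n0:coor/t2/[z]
after 12 — deliver 0→4: n4:part/t1/[z]
after 13 — deliver 4→0: ·
after 14 — deliver 0→1: n1:part/t2/[z]
after 15 — deliver 1→0: ·
after 16 — deliver 0→2: n2:part/t1/[z]
after 17 — deliver 2→0: ·
after 18 — deliver 0→1: ·
after 19 — crash(4): n4:✗part/t1/[z]
after 20 — crash(2): n2:✗part/t1/[z]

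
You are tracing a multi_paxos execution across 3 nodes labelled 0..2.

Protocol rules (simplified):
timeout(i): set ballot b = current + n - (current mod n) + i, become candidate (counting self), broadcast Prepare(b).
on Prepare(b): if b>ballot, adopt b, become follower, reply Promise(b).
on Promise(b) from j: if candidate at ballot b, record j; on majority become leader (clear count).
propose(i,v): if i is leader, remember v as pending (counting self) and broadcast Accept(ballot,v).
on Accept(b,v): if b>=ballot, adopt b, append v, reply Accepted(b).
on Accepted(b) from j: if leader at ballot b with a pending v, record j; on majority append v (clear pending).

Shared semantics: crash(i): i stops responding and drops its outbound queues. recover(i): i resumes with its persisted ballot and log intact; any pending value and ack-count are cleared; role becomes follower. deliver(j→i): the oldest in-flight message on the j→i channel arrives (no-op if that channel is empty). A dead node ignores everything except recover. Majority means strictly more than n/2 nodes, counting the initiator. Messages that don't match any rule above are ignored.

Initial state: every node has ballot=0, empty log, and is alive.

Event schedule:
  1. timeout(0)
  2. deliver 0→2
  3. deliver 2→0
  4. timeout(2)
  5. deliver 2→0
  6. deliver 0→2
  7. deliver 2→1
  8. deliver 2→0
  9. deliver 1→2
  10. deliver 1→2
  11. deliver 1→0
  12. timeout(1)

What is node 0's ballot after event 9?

after 1 — timeout(0): n0:cand/b3/[-]
after 2 — deliver 0→2: n2:foll/b3/[-]
after 3 — deliver 2→0: n0:lead/b3/[-]
after 4 — timeout(2): n2:cand/b8/[-]
after 5 — deliver 2→0: n0:foll/b8/[-]
after 6 — deliver 0→2: n2:lead/b8/[-]
after 7 — deliver 2→1: n1:foll/b8/[-]
after 8 — deliver 2→0: ·
after 9 — deliver 1→2: ·

8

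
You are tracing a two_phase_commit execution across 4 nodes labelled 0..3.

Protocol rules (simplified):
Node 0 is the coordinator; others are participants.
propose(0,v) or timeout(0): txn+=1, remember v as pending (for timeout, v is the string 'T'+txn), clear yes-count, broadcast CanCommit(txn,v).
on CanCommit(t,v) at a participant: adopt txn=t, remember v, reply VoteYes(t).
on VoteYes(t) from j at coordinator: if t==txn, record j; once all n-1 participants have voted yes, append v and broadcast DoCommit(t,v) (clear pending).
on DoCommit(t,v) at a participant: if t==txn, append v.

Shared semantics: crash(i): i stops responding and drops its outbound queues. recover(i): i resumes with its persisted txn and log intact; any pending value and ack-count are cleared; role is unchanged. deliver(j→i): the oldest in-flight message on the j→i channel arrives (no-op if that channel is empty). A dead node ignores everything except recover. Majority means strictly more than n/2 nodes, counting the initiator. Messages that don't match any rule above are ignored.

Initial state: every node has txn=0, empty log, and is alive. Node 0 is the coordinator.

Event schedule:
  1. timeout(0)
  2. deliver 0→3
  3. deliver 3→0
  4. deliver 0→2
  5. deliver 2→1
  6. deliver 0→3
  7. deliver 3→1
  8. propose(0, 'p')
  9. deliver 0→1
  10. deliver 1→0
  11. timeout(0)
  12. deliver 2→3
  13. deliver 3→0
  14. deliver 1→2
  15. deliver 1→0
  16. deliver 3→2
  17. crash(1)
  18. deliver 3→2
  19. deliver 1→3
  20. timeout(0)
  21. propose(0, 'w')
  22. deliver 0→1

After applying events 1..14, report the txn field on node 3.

after 1 — timeout(0): n0:coor/t1/[-]
after 2 — deliver 0→3: n3:part/t1/[-]
after 3 — deliver 3→0: ·
after 4 — deliver 0→2: n2:part/t1/[-]
after 5 — deliver 2→1: ·
after 6 — deliver 0→3: ·
after 7 — deliver 3→1: ·
after 8 — propose(0,'p'): n0:coor/t2/[-]
after 9 — deliver 0→1: n1:part/t1/[-]
after 10 — deliver 1→0: ·
after 11 — timeout(0): n0:coor/t3/[-]
after 12 — deliver 2→3: ·
after 13 — deliver 3→0: ·
after 14 — deliver 1→2: ·

1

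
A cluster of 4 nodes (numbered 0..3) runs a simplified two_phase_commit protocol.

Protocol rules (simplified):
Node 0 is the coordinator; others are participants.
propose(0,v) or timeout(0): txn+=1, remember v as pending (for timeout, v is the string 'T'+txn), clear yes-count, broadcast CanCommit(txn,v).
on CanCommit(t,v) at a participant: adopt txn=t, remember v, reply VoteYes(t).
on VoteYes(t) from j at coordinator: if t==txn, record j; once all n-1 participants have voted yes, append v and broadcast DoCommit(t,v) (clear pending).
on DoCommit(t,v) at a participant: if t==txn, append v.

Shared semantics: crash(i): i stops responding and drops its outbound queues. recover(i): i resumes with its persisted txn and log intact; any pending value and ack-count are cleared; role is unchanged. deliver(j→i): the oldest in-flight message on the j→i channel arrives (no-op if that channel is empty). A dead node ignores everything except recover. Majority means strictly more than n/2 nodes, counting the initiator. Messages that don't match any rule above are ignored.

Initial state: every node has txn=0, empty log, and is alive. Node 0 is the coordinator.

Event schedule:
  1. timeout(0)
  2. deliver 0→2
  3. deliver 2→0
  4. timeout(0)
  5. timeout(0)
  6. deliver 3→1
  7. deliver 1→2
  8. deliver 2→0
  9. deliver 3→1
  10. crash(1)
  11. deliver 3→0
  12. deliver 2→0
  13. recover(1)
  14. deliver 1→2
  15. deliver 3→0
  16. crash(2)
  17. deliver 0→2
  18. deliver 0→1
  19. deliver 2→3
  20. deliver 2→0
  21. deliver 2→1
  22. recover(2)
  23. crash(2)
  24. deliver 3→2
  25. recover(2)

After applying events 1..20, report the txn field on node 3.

0

after 1 — timeout(0): n0:coor/t1/[-]
after 2 — deliver 0→2: n2:part/t1/[-]
after 3 — deliver 2→0: ·
after 4 — timeout(0): n0:coor/t2/[-]
after 5 — timeout(0): n0:coor/t3/[-]
after 6 — deliver 3→1: ·
after 7 — deliver 1→2: ·
after 8 — deliver 2→0: ·
after 9 — deliver 3→1: ·
after 10 — crash(1): n1:✗part/t0/[-]
after 11 — deliver 3→0: ·
after 12 — deliver 2→0: ·
after 13 — recover(1): n1:part/t0/[-]
after 14 — deliver 1→2: ·
after 15 — deliver 3→0: ·
after 16 — crash(2): n2:✗part/t1/[-]
after 17 — deliver 0→2: ·
after 18 — deliver 0→1: n1:part/t1/[-]
after 19 — deliver 2→3: ·
after 20 — deliver 2→0: ·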